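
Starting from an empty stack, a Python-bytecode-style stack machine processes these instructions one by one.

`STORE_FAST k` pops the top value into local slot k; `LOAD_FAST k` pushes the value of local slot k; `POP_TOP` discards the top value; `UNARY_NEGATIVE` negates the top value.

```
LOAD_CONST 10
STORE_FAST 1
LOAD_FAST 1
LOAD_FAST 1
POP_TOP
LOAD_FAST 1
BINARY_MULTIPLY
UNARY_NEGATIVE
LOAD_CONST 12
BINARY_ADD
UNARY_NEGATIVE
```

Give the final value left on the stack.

LOAD_CONST 10   -> [10]
STORE_FAST 1    -> []
LOAD_FAST 1     -> [10]
LOAD_FAST 1     -> [10, 10]
POP_TOP         -> [10]
LOAD_FAST 1     -> [10, 10]
BINARY_MULTIPLY -> [100]
UNARY_NEGATIVE  -> [-100]
LOAD_CONST 12   -> [-100, 12]
BINARY_ADD      -> [-88]
UNARY_NEGATIVE  -> [88]

88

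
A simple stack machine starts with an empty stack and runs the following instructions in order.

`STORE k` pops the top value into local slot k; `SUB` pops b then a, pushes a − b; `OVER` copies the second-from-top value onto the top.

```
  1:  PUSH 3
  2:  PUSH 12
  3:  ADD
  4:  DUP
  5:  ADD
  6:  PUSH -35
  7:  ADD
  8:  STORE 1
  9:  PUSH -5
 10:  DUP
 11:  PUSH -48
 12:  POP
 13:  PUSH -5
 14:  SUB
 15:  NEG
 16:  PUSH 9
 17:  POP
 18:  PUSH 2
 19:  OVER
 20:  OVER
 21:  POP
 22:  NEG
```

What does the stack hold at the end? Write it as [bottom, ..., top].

PUSH 3   → 3
PUSH 12  → 3 12
ADD      → 15
DUP      → 15 15
ADD      → 30
PUSH -35 → 30 -35
ADD      → -5
STORE 1  → (empty)
PUSH -5  → -5
DUP      → -5 -5
PUSH -48 → -5 -5 -48
POP      → -5 -5
PUSH -5  → -5 -5 -5
SUB      → -5 0
NEG      → -5 0
PUSH 9   → -5 0 9
POP      → -5 0
PUSH 2   → -5 0 2
OVER     → -5 0 2 0
OVER     → -5 0 2 0 2
POP      → -5 0 2 0
NEG      → -5 0 2 0

[-5, 0, 2, 0]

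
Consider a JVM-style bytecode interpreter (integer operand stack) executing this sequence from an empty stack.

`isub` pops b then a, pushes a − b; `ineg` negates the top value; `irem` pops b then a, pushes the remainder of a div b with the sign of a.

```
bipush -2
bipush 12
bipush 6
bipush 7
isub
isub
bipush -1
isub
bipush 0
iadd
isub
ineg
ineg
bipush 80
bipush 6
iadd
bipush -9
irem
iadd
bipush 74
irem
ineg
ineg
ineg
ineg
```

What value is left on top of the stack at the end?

bipush -2  -2
bipush 12  -2 12
bipush 6   -2 12 6
bipush 7   -2 12 6 7
isub       -2 12 -1
isub       -2 13
bipush -1  -2 13 -1
isub       -2 14
bipush 0   -2 14 0
iadd       -2 14
isub       -16
ineg       16
ineg       -16
bipush 80  -16 80
bipush 6   -16 80 6
iadd       -16 86
bipush -9  -16 86 -9
irem       -16 5
iadd       -11
bipush 74  -11 74
irem       -11
ineg       11
ineg       -11
ineg       11
ineg       -11

-11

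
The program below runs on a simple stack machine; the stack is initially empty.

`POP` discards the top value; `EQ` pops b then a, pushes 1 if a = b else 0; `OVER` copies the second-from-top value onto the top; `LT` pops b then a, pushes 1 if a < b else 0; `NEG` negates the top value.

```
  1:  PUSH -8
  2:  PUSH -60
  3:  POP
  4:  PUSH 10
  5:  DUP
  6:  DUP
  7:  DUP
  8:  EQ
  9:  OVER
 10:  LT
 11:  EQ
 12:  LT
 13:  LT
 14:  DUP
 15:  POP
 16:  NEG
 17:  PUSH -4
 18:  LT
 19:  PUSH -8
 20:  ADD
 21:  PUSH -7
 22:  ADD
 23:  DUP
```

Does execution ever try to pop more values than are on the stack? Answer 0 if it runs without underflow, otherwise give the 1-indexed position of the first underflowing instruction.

PUSH -8  -> -8
PUSH -60 -> -8 -60
POP      -> -8
PUSH 10  -> -8 10
DUP      -> -8 10 10
DUP      -> -8 10 10 10
DUP      -> -8 10 10 10 10
EQ       -> -8 10 10 1
OVER     -> -8 10 10 1 10
LT       -> -8 10 10 1
EQ       -> -8 10 0
LT       -> -8 0
LT       -> 1
DUP      -> 1 1
POP      -> 1
NEG      -> -1
PUSH -4  -> -1 -4
LT       -> 0
PUSH -8  -> 0 -8
ADD      -> -8
PUSH -7  -> -8 -7
ADD      -> -15
DUP      -> -15 -15

0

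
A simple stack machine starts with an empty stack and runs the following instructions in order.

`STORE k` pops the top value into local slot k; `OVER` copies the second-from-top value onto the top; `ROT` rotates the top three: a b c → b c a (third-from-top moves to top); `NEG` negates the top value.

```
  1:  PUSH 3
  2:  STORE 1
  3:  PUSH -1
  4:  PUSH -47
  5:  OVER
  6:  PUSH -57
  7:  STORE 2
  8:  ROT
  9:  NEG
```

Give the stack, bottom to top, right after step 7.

[-1, -47, -1]

PUSH 3   -> [3]
STORE 1  -> []
PUSH -1  -> [-1]
PUSH -47 -> [-1, -47]
OVER     -> [-1, -47, -1]
PUSH -57 -> [-1, -47, -1, -57]
STORE 2  -> [-1, -47, -1]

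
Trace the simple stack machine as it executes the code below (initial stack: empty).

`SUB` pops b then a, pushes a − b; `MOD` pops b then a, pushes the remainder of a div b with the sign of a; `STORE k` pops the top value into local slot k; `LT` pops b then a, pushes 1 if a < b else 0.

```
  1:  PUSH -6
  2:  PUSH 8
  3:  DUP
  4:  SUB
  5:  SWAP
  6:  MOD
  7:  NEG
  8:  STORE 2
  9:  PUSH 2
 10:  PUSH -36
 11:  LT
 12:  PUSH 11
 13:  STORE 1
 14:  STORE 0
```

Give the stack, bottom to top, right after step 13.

PUSH -6   -6
PUSH 8    -6 8
DUP       -6 8 8
SUB       -6 0
SWAP      0 -6
MOD       0
NEG       0
STORE 2   (empty)
PUSH 2    2
PUSH -36  2 -36
LT        0
PUSH 11   0 11
STORE 1   0

[0]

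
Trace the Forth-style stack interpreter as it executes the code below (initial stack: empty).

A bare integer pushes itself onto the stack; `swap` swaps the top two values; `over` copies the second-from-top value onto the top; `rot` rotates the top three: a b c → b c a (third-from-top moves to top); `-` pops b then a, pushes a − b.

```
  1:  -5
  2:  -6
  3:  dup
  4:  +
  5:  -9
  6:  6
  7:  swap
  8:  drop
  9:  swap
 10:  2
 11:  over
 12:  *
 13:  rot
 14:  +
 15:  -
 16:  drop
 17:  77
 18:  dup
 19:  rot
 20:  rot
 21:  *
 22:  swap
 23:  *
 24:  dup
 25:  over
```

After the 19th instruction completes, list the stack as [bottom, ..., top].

[77, 77, -5]

-5   -> [-5]
-6   -> [-5, -6]
dup  -> [-5, -6, -6]
+    -> [-5, -12]
-9   -> [-5, -12, -9]
6    -> [-5, -12, -9, 6]
swap -> [-5, -12, 6, -9]
drop -> [-5, -12, 6]
swap -> [-5, 6, -12]
2    -> [-5, 6, -12, 2]
over -> [-5, 6, -12, 2, -12]
*    -> [-5, 6, -12, -24]
rot  -> [-5, -12, -24, 6]
+    -> [-5, -12, -18]
-    -> [-5, 6]
drop -> [-5]
77   -> [-5, 77]
dup  -> [-5, 77, 77]
rot  -> [77, 77, -5]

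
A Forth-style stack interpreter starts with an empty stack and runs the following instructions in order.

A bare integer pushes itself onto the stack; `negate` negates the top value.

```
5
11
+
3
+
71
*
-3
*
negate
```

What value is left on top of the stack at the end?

4047

5      → [5]
11     → [5, 11]
+      → [16]
3      → [16, 3]
+      → [19]
71     → [19, 71]
*      → [1349]
-3     → [1349, -3]
*      → [-4047]
negate → [4047]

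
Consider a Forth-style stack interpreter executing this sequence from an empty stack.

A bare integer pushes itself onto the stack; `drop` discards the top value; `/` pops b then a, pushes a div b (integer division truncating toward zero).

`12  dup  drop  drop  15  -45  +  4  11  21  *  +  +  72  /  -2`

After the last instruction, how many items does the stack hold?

12   -> [12]
dup  -> [12, 12]
drop -> [12]
drop -> []
15   -> [15]
-45  -> [15, -45]
+    -> [-30]
4    -> [-30, 4]
11   -> [-30, 4, 11]
21   -> [-30, 4, 11, 21]
*    -> [-30, 4, 231]
+    -> [-30, 235]
+    -> [205]
72   -> [205, 72]
/    -> [2]
-2   -> [2, -2]

2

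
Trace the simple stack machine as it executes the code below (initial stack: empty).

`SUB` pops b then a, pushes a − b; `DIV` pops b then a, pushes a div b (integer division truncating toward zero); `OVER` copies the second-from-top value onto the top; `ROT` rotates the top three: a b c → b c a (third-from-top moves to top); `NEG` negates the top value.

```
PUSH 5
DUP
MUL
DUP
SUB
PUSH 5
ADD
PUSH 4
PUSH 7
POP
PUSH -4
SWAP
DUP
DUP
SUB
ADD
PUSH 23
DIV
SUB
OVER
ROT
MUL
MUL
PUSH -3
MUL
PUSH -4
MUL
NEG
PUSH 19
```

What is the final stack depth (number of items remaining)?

PUSH 5  → [5]
DUP     → [5, 5]
MUL     → [25]
DUP     → [25, 25]
SUB     → [0]
PUSH 5  → [0, 5]
ADD     → [5]
PUSH 4  → [5, 4]
PUSH 7  → [5, 4, 7]
POP     → [5, 4]
PUSH -4 → [5, 4, -4]
SWAP    → [5, -4, 4]
DUP     → [5, -4, 4, 4]
DUP     → [5, -4, 4, 4, 4]
SUB     → [5, -4, 4, 0]
ADD     → [5, -4, 4]
PUSH 23 → [5, -4, 4, 23]
DIV     → [5, -4, 0]
SUB     → [5, -4]
OVER    → [5, -4, 5]
ROT     → [-4, 5, 5]
MUL     → [-4, 25]
MUL     → [-100]
PUSH -3 → [-100, -3]
MUL     → [300]
PUSH -4 → [300, -4]
MUL     → [-1200]
NEG     → [1200]
PUSH 19 → [1200, 19]

2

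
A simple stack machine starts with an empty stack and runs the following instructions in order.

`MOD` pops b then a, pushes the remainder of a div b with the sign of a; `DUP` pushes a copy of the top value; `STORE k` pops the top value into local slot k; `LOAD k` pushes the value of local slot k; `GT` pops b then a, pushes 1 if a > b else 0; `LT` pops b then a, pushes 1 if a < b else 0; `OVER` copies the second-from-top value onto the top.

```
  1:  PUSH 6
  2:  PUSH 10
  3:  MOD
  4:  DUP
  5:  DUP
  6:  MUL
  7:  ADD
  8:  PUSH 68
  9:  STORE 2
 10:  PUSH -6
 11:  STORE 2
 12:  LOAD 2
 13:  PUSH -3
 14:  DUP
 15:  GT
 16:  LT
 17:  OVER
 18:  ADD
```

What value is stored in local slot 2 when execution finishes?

-6

PUSH 6  -> [6]
PUSH 10 -> [6, 10]
MOD     -> [6]
DUP     -> [6, 6]
DUP     -> [6, 6, 6]
MUL     -> [6, 36]
ADD     -> [42]
PUSH 68 -> [42, 68]
STORE 2 -> [42]
PUSH -6 -> [42, -6]
STORE 2 -> [42]
LOAD 2  -> [42, -6]
PUSH -3 -> [42, -6, -3]
DUP     -> [42, -6, -3, -3]
GT      -> [42, -6, 0]
LT      -> [42, 1]
OVER    -> [42, 1, 42]
ADD     -> [42, 43]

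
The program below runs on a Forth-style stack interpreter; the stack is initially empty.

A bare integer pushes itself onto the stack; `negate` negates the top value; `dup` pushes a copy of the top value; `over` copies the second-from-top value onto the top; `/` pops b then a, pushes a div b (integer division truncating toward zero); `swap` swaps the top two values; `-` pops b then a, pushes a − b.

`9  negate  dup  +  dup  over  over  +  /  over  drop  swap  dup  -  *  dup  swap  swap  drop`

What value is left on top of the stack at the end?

9      : 9
negate : -9
dup    : -9 -9
+      : -18
dup    : -18 -18
over   : -18 -18 -18
over   : -18 -18 -18 -18
+      : -18 -18 -36
/      : -18 0
over   : -18 0 -18
drop   : -18 0
swap   : 0 -18
dup    : 0 -18 -18
-      : 0 0
*      : 0
dup    : 0 0
swap   : 0 0
swap   : 0 0
drop   : 0

0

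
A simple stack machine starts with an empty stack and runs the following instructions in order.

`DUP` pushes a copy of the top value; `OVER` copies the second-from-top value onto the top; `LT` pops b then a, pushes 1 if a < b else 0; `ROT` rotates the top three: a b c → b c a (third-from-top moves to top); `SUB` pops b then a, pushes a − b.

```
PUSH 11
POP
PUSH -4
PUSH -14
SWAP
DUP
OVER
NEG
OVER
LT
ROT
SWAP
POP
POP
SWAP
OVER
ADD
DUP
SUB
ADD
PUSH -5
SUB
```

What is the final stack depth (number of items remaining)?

PUSH 11   11
POP       (empty)
PUSH -4   -4
PUSH -14  -4 -14
SWAP      -14 -4
DUP       -14 -4 -4
OVER      -14 -4 -4 -4
NEG       -14 -4 -4 4
OVER      -14 -4 -4 4 -4
LT        -14 -4 -4 0
ROT       -14 -4 0 -4
SWAP      -14 -4 -4 0
POP       -14 -4 -4
POP       -14 -4
SWAP      -4 -14
OVER      -4 -14 -4
ADD       -4 -18
DUP       -4 -18 -18
SUB       -4 0
ADD       -4
PUSH -5   -4 -5
SUB       1

1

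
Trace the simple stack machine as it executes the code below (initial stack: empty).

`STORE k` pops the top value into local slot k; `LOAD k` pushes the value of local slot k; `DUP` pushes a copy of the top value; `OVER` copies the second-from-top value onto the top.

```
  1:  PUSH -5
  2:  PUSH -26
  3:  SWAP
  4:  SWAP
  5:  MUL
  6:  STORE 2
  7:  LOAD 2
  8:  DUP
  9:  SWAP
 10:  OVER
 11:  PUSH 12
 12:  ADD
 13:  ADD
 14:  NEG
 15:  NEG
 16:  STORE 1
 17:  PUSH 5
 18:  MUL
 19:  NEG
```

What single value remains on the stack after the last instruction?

PUSH -5  → [-5]
PUSH -26 → [-5, -26]
SWAP     → [-26, -5]
SWAP     → [-5, -26]
MUL      → [130]
STORE 2  → []
LOAD 2   → [130]
DUP      → [130, 130]
SWAP     → [130, 130]
OVER     → [130, 130, 130]
PUSH 12  → [130, 130, 130, 12]
ADD      → [130, 130, 142]
ADD      → [130, 272]
NEG      → [130, -272]
NEG      → [130, 272]
STORE 1  → [130]
PUSH 5   → [130, 5]
MUL      → [650]
NEG      → [-650]

-650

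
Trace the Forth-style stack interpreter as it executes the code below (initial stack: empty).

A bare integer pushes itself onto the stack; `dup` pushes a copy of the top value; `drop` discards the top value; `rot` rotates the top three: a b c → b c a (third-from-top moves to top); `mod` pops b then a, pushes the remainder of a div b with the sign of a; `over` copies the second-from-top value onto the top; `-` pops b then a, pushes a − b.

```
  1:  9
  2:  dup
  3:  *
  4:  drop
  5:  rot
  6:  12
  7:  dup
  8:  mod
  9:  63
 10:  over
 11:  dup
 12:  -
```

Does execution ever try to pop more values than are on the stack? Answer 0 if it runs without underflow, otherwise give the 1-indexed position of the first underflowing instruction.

9    : [9]
dup  : [9, 9]
*    : [81]
drop : []
rot  — needs 3 operands, stack has 0 → underflow

5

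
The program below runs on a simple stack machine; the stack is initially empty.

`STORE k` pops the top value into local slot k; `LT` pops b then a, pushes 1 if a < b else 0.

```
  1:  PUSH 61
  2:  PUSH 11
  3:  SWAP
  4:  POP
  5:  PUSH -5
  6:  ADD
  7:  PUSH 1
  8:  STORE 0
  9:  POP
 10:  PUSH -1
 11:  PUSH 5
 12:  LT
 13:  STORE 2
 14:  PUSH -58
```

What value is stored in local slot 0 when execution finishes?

1

PUSH 61   [61]
PUSH 11   [61, 11]
SWAP      [11, 61]
POP       [11]
PUSH -5   [11, -5]
ADD       [6]
PUSH 1    [6, 1]
STORE 0   [6]
POP       []
PUSH -1   [-1]
PUSH 5    [-1, 5]
LT        [1]
STORE 2   []
PUSH -58  [-58]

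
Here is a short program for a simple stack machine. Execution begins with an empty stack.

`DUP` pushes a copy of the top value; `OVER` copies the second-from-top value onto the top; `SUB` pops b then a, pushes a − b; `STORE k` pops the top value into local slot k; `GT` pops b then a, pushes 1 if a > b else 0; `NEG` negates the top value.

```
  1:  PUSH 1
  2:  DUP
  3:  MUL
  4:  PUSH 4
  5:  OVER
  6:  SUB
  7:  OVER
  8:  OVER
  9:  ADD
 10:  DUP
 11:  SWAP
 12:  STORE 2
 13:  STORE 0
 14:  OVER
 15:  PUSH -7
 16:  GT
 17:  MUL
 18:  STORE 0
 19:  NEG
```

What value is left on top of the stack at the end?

PUSH 1  → 1
DUP     → 1 1
MUL     → 1
PUSH 4  → 1 4
OVER    → 1 4 1
SUB     → 1 3
OVER    → 1 3 1
OVER    → 1 3 1 3
ADD     → 1 3 4
DUP     → 1 3 4 4
SWAP    → 1 3 4 4
STORE 2 → 1 3 4
STORE 0 → 1 3
OVER    → 1 3 1
PUSH -7 → 1 3 1 -7
GT      → 1 3 1
MUL     → 1 3
STORE 0 → 1
NEG     → -1

-1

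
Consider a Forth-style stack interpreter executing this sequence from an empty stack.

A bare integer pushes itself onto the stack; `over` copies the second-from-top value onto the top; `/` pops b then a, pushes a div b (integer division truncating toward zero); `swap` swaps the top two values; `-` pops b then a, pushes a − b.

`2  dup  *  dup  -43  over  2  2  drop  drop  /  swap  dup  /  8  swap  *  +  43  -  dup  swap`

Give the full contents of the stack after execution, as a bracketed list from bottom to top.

[4, -45, -45]

2    → [2]
dup  → [2, 2]
*    → [4]
dup  → [4, 4]
-43  → [4, 4, -43]
over → [4, 4, -43, 4]
2    → [4, 4, -43, 4, 2]
2    → [4, 4, -43, 4, 2, 2]
drop → [4, 4, -43, 4, 2]
drop → [4, 4, -43, 4]
/    → [4, 4, -10]
swap → [4, -10, 4]
dup  → [4, -10, 4, 4]
/    → [4, -10, 1]
8    → [4, -10, 1, 8]
swap → [4, -10, 8, 1]
*    → [4, -10, 8]
+    → [4, -2]
43   → [4, -2, 43]
-    → [4, -45]
dup  → [4, -45, -45]
swap → [4, -45, -45]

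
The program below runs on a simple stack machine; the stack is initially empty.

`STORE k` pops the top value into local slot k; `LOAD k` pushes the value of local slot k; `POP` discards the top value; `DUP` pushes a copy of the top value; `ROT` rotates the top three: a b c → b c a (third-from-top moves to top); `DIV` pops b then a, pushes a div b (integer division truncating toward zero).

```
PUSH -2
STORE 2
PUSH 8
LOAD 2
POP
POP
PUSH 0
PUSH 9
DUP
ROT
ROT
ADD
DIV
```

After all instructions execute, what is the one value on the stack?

1

PUSH -2 → -2
STORE 2 → (empty)
PUSH 8  → 8
LOAD 2  → 8 -2
POP     → 8
POP     → (empty)
PUSH 0  → 0
PUSH 9  → 0 9
DUP     → 0 9 9
ROT     → 9 9 0
ROT     → 9 0 9
ADD     → 9 9
DIV     → 1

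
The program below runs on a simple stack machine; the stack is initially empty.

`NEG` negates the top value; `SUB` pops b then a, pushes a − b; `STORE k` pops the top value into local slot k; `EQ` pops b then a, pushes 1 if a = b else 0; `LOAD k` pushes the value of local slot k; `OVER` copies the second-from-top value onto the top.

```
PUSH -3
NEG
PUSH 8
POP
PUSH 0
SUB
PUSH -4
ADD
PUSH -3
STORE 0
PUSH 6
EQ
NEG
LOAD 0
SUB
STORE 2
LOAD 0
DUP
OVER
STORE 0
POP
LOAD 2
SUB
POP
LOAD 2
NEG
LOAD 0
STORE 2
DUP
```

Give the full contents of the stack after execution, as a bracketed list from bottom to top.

[-3, -3]

PUSH -3 → [-3]
NEG     → [3]
PUSH 8  → [3, 8]
POP     → [3]
PUSH 0  → [3, 0]
SUB     → [3]
PUSH -4 → [3, -4]
ADD     → [-1]
PUSH -3 → [-1, -3]
STORE 0 → [-1]
PUSH 6  → [-1, 6]
EQ      → [0]
NEG     → [0]
LOAD 0  → [0, -3]
SUB     → [3]
STORE 2 → []
LOAD 0  → [-3]
DUP     → [-3, -3]
OVER    → [-3, -3, -3]
STORE 0 → [-3, -3]
POP     → [-3]
LOAD 2  → [-3, 3]
SUB     → [-6]
POP     → []
LOAD 2  → [3]
NEG     → [-3]
LOAD 0  → [-3, -3]
STORE 2 → [-3]
DUP     → [-3, -3]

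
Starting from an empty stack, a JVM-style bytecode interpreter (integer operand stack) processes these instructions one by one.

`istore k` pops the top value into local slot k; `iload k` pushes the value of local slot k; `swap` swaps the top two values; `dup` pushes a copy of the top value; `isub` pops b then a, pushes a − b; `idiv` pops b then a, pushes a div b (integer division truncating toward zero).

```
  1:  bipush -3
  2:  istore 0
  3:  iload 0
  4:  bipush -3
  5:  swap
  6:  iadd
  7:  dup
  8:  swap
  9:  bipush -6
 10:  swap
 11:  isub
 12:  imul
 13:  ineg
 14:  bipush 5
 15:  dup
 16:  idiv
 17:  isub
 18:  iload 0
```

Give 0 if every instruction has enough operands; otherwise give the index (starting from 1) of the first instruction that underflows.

0

bipush -3 -> [-3]
istore 0  -> []
iload 0   -> [-3]
bipush -3 -> [-3, -3]
swap      -> [-3, -3]
iadd      -> [-6]
dup       -> [-6, -6]
swap      -> [-6, -6]
bipush -6 -> [-6, -6, -6]
swap      -> [-6, -6, -6]
isub      -> [-6, 0]
imul      -> [0]
ineg      -> [0]
bipush 5  -> [0, 5]
dup       -> [0, 5, 5]
idiv      -> [0, 1]
isub      -> [-1]
iload 0   -> [-1, -3]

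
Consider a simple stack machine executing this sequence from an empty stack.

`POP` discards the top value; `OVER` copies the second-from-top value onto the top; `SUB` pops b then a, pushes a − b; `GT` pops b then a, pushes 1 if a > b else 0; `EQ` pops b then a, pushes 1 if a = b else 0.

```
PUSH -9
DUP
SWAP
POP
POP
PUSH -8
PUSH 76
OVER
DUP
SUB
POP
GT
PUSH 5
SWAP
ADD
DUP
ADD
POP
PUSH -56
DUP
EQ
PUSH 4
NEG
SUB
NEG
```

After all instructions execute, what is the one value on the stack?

PUSH -9  → -9
DUP      → -9 -9
SWAP     → -9 -9
POP      → -9
POP      → (empty)
PUSH -8  → -8
PUSH 76  → -8 76
OVER     → -8 76 -8
DUP      → -8 76 -8 -8
SUB      → -8 76 0
POP      → -8 76
GT       → 0
PUSH 5   → 0 5
SWAP     → 5 0
ADD      → 5
DUP      → 5 5
ADD      → 10
POP      → (empty)
PUSH -56 → -56
DUP      → -56 -56
EQ       → 1
PUSH 4   → 1 4
NEG      → 1 -4
SUB      → 5
NEG      → -5

-5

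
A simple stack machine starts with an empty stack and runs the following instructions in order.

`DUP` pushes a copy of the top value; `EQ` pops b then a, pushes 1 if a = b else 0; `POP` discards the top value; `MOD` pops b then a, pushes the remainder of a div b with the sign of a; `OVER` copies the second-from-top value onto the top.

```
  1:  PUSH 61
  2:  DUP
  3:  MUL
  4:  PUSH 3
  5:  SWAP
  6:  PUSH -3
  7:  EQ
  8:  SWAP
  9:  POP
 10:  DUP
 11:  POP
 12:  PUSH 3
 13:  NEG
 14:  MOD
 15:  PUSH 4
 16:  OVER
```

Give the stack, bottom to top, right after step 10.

PUSH 61  61
DUP      61 61
MUL      3721
PUSH 3   3721 3
SWAP     3 3721
PUSH -3  3 3721 -3
EQ       3 0
SWAP     0 3
POP      0
DUP      0 0

[0, 0]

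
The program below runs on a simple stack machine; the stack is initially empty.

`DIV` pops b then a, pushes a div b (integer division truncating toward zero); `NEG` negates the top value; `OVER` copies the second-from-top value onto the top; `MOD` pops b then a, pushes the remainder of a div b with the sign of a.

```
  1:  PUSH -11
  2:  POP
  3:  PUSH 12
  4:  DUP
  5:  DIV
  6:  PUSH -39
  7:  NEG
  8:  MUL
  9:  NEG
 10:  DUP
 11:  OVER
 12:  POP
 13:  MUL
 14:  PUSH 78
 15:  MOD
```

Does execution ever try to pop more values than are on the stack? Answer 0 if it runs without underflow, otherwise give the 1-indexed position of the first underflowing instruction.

PUSH -11 : [-11]
POP      : []
PUSH 12  : [12]
DUP      : [12, 12]
DIV      : [1]
PUSH -39 : [1, -39]
NEG      : [1, 39]
MUL      : [39]
NEG      : [-39]
DUP      : [-39, -39]
OVER     : [-39, -39, -39]
POP      : [-39, -39]
MUL      : [1521]
PUSH 78  : [1521, 78]
MOD      : [39]

0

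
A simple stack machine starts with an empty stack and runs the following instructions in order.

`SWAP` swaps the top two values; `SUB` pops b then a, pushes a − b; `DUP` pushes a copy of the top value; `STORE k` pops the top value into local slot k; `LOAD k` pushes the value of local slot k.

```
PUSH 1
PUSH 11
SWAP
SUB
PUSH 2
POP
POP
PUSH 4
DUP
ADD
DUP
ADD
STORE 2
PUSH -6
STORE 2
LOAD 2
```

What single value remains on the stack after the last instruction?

PUSH 1  : 1
PUSH 11 : 1 11
SWAP    : 11 1
SUB     : 10
PUSH 2  : 10 2
POP     : 10
POP     : (empty)
PUSH 4  : 4
DUP     : 4 4
ADD     : 8
DUP     : 8 8
ADD     : 16
STORE 2 : (empty)
PUSH -6 : -6
STORE 2 : (empty)
LOAD 2  : -6

-6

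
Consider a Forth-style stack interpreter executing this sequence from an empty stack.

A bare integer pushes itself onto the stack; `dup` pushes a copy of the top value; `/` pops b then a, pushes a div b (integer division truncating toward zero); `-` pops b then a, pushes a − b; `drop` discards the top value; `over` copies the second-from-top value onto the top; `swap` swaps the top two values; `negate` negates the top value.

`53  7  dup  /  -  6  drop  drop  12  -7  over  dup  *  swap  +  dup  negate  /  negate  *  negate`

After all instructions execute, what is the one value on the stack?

-12

53     : [53]
7      : [53, 7]
dup    : [53, 7, 7]
/      : [53, 1]
-      : [52]
6      : [52, 6]
drop   : [52]
drop   : []
12     : [12]
-7     : [12, -7]
over   : [12, -7, 12]
dup    : [12, -7, 12, 12]
*      : [12, -7, 144]
swap   : [12, 144, -7]
+      : [12, 137]
dup    : [12, 137, 137]
negate : [12, 137, -137]
/      : [12, -1]
negate : [12, 1]
*      : [12]
negate : [-12]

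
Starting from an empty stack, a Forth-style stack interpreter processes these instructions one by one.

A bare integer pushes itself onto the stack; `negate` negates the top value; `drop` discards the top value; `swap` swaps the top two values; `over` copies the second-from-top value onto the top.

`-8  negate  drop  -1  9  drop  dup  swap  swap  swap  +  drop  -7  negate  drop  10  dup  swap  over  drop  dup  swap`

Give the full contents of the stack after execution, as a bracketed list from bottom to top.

-8      -8
negate  8
drop    (empty)
-1      -1
9       -1 9
drop    -1
dup     -1 -1
swap    -1 -1
swap    -1 -1
swap    -1 -1
+       -2
drop    (empty)
-7      -7
negate  7
drop    (empty)
10      10
dup     10 10
swap    10 10
over    10 10 10
drop    10 10
dup     10 10 10
swap    10 10 10

[10, 10, 10]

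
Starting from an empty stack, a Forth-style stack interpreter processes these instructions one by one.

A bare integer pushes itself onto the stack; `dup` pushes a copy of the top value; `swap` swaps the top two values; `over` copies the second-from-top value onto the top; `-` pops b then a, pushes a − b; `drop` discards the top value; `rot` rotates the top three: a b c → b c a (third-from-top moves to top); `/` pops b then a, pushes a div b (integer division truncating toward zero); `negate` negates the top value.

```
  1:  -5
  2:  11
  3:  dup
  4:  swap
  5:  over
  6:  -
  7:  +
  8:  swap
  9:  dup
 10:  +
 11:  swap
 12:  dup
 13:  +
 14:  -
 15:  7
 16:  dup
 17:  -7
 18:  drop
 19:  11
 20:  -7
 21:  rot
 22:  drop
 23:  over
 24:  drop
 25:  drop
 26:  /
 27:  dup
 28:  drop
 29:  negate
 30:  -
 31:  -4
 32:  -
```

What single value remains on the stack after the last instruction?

-28

-5     → [-5]
11     → [-5, 11]
dup    → [-5, 11, 11]
swap   → [-5, 11, 11]
over   → [-5, 11, 11, 11]
-      → [-5, 11, 0]
+      → [-5, 11]
swap   → [11, -5]
dup    → [11, -5, -5]
+      → [11, -10]
swap   → [-10, 11]
dup    → [-10, 11, 11]
+      → [-10, 22]
-      → [-32]
7      → [-32, 7]
dup    → [-32, 7, 7]
-7     → [-32, 7, 7, -7]
drop   → [-32, 7, 7]
11     → [-32, 7, 7, 11]
-7     → [-32, 7, 7, 11, -7]
rot    → [-32, 7, 11, -7, 7]
drop   → [-32, 7, 11, -7]
over   → [-32, 7, 11, -7, 11]
drop   → [-32, 7, 11, -7]
drop   → [-32, 7, 11]
/      → [-32, 0]
dup    → [-32, 0, 0]
drop   → [-32, 0]
negate → [-32, 0]
-      → [-32]
-4     → [-32, -4]
-      → [-28]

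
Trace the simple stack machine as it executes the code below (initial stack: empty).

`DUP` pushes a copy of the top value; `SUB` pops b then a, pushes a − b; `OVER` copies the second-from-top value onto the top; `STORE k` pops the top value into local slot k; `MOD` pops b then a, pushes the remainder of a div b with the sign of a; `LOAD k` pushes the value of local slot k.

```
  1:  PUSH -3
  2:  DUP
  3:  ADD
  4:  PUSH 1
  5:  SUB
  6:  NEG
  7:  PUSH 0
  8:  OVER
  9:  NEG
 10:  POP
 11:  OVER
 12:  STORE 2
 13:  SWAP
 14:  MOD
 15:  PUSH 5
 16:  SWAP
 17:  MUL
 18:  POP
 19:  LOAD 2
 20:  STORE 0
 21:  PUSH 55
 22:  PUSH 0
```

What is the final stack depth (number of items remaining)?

2

PUSH -3  -3
DUP      -3 -3
ADD      -6
PUSH 1   -6 1
SUB      -7
NEG      7
PUSH 0   7 0
OVER     7 0 7
NEG      7 0 -7
POP      7 0
OVER     7 0 7
STORE 2  7 0
SWAP     0 7
MOD      0
PUSH 5   0 5
SWAP     5 0
MUL      0
POP      (empty)
LOAD 2   7
STORE 0  (empty)
PUSH 55  55
PUSH 0   55 0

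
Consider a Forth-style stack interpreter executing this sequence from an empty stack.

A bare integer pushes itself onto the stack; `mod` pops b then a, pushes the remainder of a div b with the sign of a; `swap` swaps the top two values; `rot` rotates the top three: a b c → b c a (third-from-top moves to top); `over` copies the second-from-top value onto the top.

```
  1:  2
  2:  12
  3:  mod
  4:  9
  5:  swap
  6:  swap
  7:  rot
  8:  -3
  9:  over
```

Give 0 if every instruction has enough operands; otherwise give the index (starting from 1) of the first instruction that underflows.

2    -> [2]
12   -> [2, 12]
mod  -> [2]
9    -> [2, 9]
swap -> [9, 2]
swap -> [2, 9]
rot  — needs 3 operands, stack has 2 → underflow

7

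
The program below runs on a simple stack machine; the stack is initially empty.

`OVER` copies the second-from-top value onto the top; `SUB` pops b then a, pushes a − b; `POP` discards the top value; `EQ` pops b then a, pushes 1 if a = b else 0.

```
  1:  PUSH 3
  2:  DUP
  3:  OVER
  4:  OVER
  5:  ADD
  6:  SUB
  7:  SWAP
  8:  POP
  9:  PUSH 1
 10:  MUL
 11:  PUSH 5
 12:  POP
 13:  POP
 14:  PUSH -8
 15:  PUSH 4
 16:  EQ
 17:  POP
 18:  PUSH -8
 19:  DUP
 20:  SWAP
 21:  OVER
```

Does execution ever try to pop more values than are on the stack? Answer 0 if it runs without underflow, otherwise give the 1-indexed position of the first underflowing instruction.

PUSH 3   3
DUP      3 3
OVER     3 3 3
OVER     3 3 3 3
ADD      3 3 6
SUB      3 -3
SWAP     -3 3
POP      -3
PUSH 1   -3 1
MUL      -3
PUSH 5   -3 5
POP      -3
POP      (empty)
PUSH -8  -8
PUSH 4   -8 4
EQ       0
POP      (empty)
PUSH -8  -8
DUP      -8 -8
SWAP     -8 -8
OVER     -8 -8 -8

0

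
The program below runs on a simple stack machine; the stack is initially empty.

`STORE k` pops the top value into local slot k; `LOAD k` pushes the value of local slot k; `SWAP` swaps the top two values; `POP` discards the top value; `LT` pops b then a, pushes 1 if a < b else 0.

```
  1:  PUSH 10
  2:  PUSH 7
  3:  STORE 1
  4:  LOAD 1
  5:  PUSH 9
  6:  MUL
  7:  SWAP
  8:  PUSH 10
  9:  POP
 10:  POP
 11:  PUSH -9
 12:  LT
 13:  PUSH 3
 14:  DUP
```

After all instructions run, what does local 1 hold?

PUSH 10 → [10]
PUSH 7  → [10, 7]
STORE 1 → [10]
LOAD 1  → [10, 7]
PUSH 9  → [10, 7, 9]
MUL     → [10, 63]
SWAP    → [63, 10]
PUSH 10 → [63, 10, 10]
POP     → [63, 10]
POP     → [63]
PUSH -9 → [63, -9]
LT      → [0]
PUSH 3  → [0, 3]
DUP     → [0, 3, 3]

7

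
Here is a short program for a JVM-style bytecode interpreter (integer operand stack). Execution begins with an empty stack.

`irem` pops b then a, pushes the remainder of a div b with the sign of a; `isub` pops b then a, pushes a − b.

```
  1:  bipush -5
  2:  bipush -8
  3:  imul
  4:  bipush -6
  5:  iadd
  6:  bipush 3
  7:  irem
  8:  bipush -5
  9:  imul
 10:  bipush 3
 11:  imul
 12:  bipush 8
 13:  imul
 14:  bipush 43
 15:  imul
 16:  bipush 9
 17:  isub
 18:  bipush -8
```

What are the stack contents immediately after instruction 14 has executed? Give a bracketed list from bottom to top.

bipush -5 : -5
bipush -8 : -5 -8
imul      : 40
bipush -6 : 40 -6
iadd      : 34
bipush 3  : 34 3
irem      : 1
bipush -5 : 1 -5
imul      : -5
bipush 3  : -5 3
imul      : -15
bipush 8  : -15 8
imul      : -120
bipush 43 : -120 43

[-120, 43]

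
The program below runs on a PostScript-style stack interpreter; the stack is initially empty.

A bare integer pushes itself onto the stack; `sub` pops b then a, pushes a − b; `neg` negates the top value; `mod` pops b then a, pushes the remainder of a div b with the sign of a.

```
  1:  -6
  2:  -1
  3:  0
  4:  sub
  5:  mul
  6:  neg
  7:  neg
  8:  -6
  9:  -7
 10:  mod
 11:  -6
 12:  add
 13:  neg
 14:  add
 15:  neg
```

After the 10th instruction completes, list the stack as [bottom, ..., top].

[6, -6]

-6   [-6]
-1   [-6, -1]
0    [-6, -1, 0]
sub  [-6, -1]
mul  [6]
neg  [-6]
neg  [6]
-6   [6, -6]
-7   [6, -6, -7]
mod  [6, -6]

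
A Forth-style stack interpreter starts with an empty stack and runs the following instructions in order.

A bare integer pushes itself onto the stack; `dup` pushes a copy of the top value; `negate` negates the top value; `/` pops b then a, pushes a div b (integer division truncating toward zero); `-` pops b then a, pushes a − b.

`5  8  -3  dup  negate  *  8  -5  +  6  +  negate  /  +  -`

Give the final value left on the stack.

5       [5]
8       [5, 8]
-3      [5, 8, -3]
dup     [5, 8, -3, -3]
negate  [5, 8, -3, 3]
*       [5, 8, -9]
8       [5, 8, -9, 8]
-5      [5, 8, -9, 8, -5]
+       [5, 8, -9, 3]
6       [5, 8, -9, 3, 6]
+       [5, 8, -9, 9]
negate  [5, 8, -9, -9]
/       [5, 8, 1]
+       [5, 9]
-       [-4]

-4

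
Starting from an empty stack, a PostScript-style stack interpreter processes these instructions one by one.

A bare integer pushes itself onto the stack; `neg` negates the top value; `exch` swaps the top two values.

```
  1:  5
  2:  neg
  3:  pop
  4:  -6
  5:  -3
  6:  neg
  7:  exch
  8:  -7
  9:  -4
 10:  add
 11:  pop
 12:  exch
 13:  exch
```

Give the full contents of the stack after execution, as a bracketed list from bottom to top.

5     [5]
neg   [-5]
pop   []
-6    [-6]
-3    [-6, -3]
neg   [-6, 3]
exch  [3, -6]
-7    [3, -6, -7]
-4    [3, -6, -7, -4]
add   [3, -6, -11]
pop   [3, -6]
exch  [-6, 3]
exch  [3, -6]

[3, -6]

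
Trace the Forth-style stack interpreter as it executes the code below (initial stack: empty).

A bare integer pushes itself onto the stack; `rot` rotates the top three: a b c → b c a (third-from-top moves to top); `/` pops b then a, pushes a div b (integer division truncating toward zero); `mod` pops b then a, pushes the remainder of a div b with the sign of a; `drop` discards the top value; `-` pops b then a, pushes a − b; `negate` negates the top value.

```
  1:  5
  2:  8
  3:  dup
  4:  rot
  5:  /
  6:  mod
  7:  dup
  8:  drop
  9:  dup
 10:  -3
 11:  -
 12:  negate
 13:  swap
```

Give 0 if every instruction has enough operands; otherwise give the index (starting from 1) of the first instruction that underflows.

0

5       [5]
8       [5, 8]
dup     [5, 8, 8]
rot     [8, 8, 5]
/       [8, 1]
mod     [0]
dup     [0, 0]
drop    [0]
dup     [0, 0]
-3      [0, 0, -3]
-       [0, 3]
negate  [0, -3]
swap    [-3, 0]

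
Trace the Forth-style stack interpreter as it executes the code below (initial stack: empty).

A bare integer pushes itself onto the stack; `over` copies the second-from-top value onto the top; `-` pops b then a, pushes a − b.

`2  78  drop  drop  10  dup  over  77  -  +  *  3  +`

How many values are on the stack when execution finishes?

1

2     [2]
78    [2, 78]
drop  [2]
drop  []
10    [10]
dup   [10, 10]
over  [10, 10, 10]
77    [10, 10, 10, 77]
-     [10, 10, -67]
+     [10, -57]
*     [-570]
3     [-570, 3]
+     [-567]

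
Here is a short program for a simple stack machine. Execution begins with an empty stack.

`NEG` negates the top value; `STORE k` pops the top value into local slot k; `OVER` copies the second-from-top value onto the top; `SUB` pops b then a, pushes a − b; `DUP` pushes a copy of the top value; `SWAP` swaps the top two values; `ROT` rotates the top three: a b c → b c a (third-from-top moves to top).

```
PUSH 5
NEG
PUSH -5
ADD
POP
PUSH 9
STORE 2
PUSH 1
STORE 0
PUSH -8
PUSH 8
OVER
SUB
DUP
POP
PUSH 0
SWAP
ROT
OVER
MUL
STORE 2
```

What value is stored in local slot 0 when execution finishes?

1

PUSH 5  -> [5]
NEG     -> [-5]
PUSH -5 -> [-5, -5]
ADD     -> [-10]
POP     -> []
PUSH 9  -> [9]
STORE 2 -> []
PUSH 1  -> [1]
STORE 0 -> []
PUSH -8 -> [-8]
PUSH 8  -> [-8, 8]
OVER    -> [-8, 8, -8]
SUB     -> [-8, 16]
DUP     -> [-8, 16, 16]
POP     -> [-8, 16]
PUSH 0  -> [-8, 16, 0]
SWAP    -> [-8, 0, 16]
ROT     -> [0, 16, -8]
OVER    -> [0, 16, -8, 16]
MUL     -> [0, 16, -128]
STORE 2 -> [0, 16]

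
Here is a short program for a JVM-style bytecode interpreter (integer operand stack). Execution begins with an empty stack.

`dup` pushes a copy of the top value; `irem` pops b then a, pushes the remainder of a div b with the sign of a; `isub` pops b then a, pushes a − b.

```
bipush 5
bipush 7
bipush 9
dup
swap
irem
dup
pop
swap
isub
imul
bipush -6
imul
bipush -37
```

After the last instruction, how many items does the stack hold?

2

bipush 5   : [5]
bipush 7   : [5, 7]
bipush 9   : [5, 7, 9]
dup        : [5, 7, 9, 9]
swap       : [5, 7, 9, 9]
irem       : [5, 7, 0]
dup        : [5, 7, 0, 0]
pop        : [5, 7, 0]
swap       : [5, 0, 7]
isub       : [5, -7]
imul       : [-35]
bipush -6  : [-35, -6]
imul       : [210]
bipush -37 : [210, -37]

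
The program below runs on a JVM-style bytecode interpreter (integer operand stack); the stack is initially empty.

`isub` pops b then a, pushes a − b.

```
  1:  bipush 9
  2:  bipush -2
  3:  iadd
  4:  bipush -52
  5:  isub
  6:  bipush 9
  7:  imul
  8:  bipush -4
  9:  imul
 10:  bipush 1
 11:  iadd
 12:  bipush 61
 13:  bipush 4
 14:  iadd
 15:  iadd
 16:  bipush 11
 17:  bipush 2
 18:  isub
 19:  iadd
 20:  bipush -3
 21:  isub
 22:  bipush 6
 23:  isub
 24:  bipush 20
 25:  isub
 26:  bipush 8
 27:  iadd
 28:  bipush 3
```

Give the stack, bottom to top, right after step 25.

[-2072]

bipush 9   → 9
bipush -2  → 9 -2
iadd       → 7
bipush -52 → 7 -52
isub       → 59
bipush 9   → 59 9
imul       → 531
bipush -4  → 531 -4
imul       → -2124
bipush 1   → -2124 1
iadd       → -2123
bipush 61  → -2123 61
bipush 4   → -2123 61 4
iadd       → -2123 65
iadd       → -2058
bipush 11  → -2058 11
bipush 2   → -2058 11 2
isub       → -2058 9
iadd       → -2049
bipush -3  → -2049 -3
isub       → -2046
bipush 6   → -2046 6
isub       → -2052
bipush 20  → -2052 20
isub       → -2072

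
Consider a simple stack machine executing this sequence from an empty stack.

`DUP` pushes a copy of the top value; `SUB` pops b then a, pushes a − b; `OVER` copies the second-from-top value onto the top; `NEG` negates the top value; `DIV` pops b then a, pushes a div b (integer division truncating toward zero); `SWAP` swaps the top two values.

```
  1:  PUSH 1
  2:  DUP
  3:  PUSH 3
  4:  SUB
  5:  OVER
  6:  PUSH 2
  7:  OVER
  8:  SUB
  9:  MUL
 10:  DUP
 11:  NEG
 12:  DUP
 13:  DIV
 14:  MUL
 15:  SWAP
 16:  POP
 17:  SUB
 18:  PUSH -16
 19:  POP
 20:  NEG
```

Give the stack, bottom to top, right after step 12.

[1, -2, 1, -1, -1]

PUSH 1  1
DUP     1 1
PUSH 3  1 1 3
SUB     1 -2
OVER    1 -2 1
PUSH 2  1 -2 1 2
OVER    1 -2 1 2 1
SUB     1 -2 1 1
MUL     1 -2 1
DUP     1 -2 1 1
NEG     1 -2 1 -1
DUP     1 -2 1 -1 -1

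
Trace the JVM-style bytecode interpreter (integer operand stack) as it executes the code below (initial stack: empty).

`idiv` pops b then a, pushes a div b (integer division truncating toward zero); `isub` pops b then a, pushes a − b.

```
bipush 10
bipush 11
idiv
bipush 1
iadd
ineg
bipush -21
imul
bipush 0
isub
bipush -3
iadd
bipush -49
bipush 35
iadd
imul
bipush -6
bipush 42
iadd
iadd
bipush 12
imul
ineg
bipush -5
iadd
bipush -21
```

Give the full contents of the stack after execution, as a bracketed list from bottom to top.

[2587, -21]

bipush 10   10
bipush 11   10 11
idiv        0
bipush 1    0 1
iadd        1
ineg        -1
bipush -21  -1 -21
imul        21
bipush 0    21 0
isub        21
bipush -3   21 -3
iadd        18
bipush -49  18 -49
bipush 35   18 -49 35
iadd        18 -14
imul        -252
bipush -6   -252 -6
bipush 42   -252 -6 42
iadd        -252 36
iadd        -216
bipush 12   -216 12
imul        -2592
ineg        2592
bipush -5   2592 -5
iadd        2587
bipush -21  2587 -21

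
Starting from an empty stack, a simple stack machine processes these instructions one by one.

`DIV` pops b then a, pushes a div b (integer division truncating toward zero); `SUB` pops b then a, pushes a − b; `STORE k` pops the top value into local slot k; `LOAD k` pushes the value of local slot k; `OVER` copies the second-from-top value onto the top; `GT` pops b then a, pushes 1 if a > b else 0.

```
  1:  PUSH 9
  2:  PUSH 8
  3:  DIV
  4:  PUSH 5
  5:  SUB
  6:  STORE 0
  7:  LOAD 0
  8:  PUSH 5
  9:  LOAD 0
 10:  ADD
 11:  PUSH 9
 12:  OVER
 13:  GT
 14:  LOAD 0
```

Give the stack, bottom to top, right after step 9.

[-4, 5, -4]

PUSH 9  → 9
PUSH 8  → 9 8
DIV     → 1
PUSH 5  → 1 5
SUB     → -4
STORE 0 → (empty)
LOAD 0  → -4
PUSH 5  → -4 5
LOAD 0  → -4 5 -4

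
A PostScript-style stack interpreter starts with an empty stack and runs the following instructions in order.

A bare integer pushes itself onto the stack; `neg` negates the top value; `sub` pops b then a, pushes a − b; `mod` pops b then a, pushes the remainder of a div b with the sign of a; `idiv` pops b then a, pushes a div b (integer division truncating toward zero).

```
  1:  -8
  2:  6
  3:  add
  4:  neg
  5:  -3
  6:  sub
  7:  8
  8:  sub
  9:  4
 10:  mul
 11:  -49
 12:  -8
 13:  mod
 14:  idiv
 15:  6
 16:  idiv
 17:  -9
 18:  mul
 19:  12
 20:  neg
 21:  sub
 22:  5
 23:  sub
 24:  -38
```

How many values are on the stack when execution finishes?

-8    -8
6     -8 6
add   -2
neg   2
-3    2 -3
sub   5
8     5 8
sub   -3
4     -3 4
mul   -12
-49   -12 -49
-8    -12 -49 -8
mod   -12 -1
idiv  12
6     12 6
idiv  2
-9    2 -9
mul   -18
12    -18 12
neg   -18 -12
sub   -6
5     -6 5
sub   -11
-38   -11 -38

2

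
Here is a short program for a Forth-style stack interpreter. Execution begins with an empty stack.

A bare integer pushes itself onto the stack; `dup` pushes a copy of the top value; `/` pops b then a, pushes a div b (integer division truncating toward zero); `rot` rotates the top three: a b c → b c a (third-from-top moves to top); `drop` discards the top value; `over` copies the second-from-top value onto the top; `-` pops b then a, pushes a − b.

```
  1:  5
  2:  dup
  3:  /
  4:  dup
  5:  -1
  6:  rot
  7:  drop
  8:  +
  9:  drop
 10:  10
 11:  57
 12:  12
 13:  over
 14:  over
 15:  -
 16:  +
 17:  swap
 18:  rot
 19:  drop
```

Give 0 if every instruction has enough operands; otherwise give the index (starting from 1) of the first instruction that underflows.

0

5    : [5]
dup  : [5, 5]
/    : [1]
dup  : [1, 1]
-1   : [1, 1, -1]
rot  : [1, -1, 1]
drop : [1, -1]
+    : [0]
drop : []
10   : [10]
57   : [10, 57]
12   : [10, 57, 12]
over : [10, 57, 12, 57]
over : [10, 57, 12, 57, 12]
-    : [10, 57, 12, 45]
+    : [10, 57, 57]
swap : [10, 57, 57]
rot  : [57, 57, 10]
drop : [57, 57]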